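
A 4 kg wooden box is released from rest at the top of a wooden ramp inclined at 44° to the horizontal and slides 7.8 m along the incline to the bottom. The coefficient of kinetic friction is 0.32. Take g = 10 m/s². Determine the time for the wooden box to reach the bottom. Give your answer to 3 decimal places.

The weight component along the incline is mg sin 44° = 27.786 N and the normal force is N = mg cos 44° = 28.774 N.
Friction up the slope is f = μN = 0.32 × 28.774 = 9.208 N, so the net downslope force is 27.786 − 9.208 = 18.578 N and a = 18.578 / 4 = 4.6445 m/s².
Starting from rest, L = ½at², so t = √(2L/a) = √(2 × 7.8 / 4.6445) = 1.8327 s.

1.833 s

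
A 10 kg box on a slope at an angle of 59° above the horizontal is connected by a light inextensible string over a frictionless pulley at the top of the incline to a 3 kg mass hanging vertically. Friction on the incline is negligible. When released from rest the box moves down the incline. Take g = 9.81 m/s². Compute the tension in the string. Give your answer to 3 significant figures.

For the box on the incline: the weight component along the slope is m₁g sin 59° = 10 × 9.81 × 0.8572 = 84.091 N and the normal force is N = m₁g cos 59° = 50.525 N.
Newton's second law for the box (down-slope positive): 84.091 − T = 10 a. For the hanging mass (upward positive): T − 3 × 9.81 = 3 a.
Adding the two equations eliminates T: 54.661 = 13 a, so a = 4.2047 m/s².
Then from the hanging mass's equation, T = 3 × (9.81 + 4.2047) = 42.044 N.

42.0 N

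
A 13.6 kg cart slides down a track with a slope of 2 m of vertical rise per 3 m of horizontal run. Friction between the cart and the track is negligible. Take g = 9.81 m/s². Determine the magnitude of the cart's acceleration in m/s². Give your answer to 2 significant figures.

Resolving the weight along the incline: the component pulling the cart down the slope is mg sin 33.69° = 13.6 × 9.81 × 0.5547 = 74.006 N, and the normal force is N = mg cos 33.69° = 13.6 × 9.81 × 0.8321 = 111.015 N.
With no friction the net force along the incline is 74.006 N, so a = g sin 33.69° = 74.006 / 13.6 = 5.4416 m/s².

5.4 m/s²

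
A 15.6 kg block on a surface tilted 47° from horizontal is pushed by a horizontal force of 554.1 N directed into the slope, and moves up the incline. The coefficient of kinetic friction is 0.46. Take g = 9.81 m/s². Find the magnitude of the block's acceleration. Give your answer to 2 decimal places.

2.02 m/s²

The horizontal push has components F cos 47° = 554.1 × 0.6820 = 377.896 N up the incline and F sin 47° = 554.1 × 0.7314 = 405.269 N pressing into the surface.
The normal force is therefore N = mg cos 47° + F sin 47° = 104.371 + 405.269 = 509.640 N, and kinetic friction down the slope is μN = 0.46 × 509.640 = 234.434 N.
Along the incline: F cos 47° − mg sin 47° − μN = ma, so 377.896 − 111.931 − 234.434 = 15.6 a, giving a = 2.0212 m/s².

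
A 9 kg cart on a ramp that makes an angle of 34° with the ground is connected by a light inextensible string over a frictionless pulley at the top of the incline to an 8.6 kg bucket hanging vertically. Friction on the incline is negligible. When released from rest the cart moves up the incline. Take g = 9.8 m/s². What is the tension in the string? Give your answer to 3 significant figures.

For the cart on the incline: the weight component along the slope is m₁g sin 34° = 9 × 9.8 × 0.5592 = 49.321 N and the normal force is N = m₁g cos 34° = 73.121 N.
Newton's second law for the cart (up-slope positive): T − 49.321 = 9 a. For the hanging bucket (downward positive): 8.6 × 9.8 − T = 8.6 a.
Adding the two equations eliminates T: 34.959 = 17.6 a, so a = 1.9863 m/s².
Then from the hanging bucket's equation, T = 8.6 × (9.8 − 1.9863) = 67.198 N.

67.2 N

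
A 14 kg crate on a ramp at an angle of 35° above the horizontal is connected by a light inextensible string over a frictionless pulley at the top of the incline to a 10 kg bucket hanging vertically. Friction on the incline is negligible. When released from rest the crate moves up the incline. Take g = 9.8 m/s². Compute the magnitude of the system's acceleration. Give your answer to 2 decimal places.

For the crate on the incline: the weight component along the slope is m₁g sin 35° = 14 × 9.8 × 0.5736 = 78.698 N and the normal force is N = m₁g cos 35° = 112.388 N.
Newton's second law for the crate (up-slope positive): T − 78.698 = 14 a. For the hanging bucket (downward positive): 10 × 9.8 − T = 10 a.
Adding the two equations eliminates T: 19.302 = 24 a, so a = 0.8043 m/s².

0.80 m/s²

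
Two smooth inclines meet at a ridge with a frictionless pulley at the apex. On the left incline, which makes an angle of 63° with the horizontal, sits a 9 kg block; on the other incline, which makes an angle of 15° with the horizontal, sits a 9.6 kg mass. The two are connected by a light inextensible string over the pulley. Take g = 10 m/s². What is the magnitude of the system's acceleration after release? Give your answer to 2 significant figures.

3.0 m/s²

Resolve each weight along its own incline: the 9 kg mass has component 9 × 10 × sin 63° = 80.191 N down its slope, and the 9.6 kg mass has 9.6 × 10 × sin 15° = 24.847 N down its slope.
The 9 kg side's 80.191 N exceeds the other side's 24.847 N, so that mass slides down and the 9.6 kg mass slides up. Taking that direction as positive, Newton's second law for the whole system gives 80.191 − 24.847 = (9 + 9.6) a, so a = 55.344 / 18.6 = 2.9755 m/s².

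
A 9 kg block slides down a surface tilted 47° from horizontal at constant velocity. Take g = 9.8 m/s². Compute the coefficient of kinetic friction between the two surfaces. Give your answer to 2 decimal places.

1.07

At constant velocity the net force along the incline is zero: mg sin 47° = μ mg cos 47°.
So μ = tan 47° = 0.7314 / 0.6820 = 1.0724.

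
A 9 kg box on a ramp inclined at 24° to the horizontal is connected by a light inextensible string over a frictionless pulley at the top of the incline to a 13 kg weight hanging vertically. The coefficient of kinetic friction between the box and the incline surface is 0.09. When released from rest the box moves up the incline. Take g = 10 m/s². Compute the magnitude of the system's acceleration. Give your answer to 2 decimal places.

3.91 m/s²

For the box on the incline: the weight component along the slope is m₁g sin 24° = 9 × 10 × 0.4067 = 36.603 N and the normal force is N = m₁g cos 24° = 82.219 N.
Kinetic friction opposes the box's motion up the incline: f = μN = 0.09 × 82.219 = 7.400 N acting down the slope.
Newton's second law for the box (up-slope positive): T − 36.603 − 7.400 = 9 a. For the hanging weight (downward positive): 13 × 10 − T = 13 a.
Adding the two equations eliminates T: 85.997 = 22 a, so a = 3.9090 m/s².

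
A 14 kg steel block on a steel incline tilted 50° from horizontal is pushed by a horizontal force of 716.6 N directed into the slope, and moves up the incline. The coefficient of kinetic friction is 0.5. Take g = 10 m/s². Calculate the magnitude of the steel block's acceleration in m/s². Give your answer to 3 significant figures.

The horizontal push has components F cos 50° = 716.6 × 0.6428 = 460.630 N up the incline and F sin 50° = 716.6 × 0.7660 = 548.916 N pressing into the surface.
The normal force is therefore N = mg cos 50° + F sin 50° = 89.992 + 548.916 = 638.908 N, and kinetic friction down the slope is μN = 0.5 × 638.908 = 319.454 N.
Along the incline: F cos 50° − mg sin 50° − μN = ma, so 460.630 − 107.240 − 319.454 = 14 a, giving a = 2.4240 m/s².

2.42 m/s²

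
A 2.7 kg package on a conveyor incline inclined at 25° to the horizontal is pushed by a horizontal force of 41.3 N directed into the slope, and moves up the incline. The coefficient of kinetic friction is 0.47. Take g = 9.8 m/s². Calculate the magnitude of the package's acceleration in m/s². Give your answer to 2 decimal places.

The horizontal push has components F cos 25° = 41.3 × 0.9063 = 37.430 N up the incline and F sin 25° = 41.3 × 0.4226 = 17.453 N pressing into the surface.
The normal force is therefore N = mg cos 25° + F sin 25° = 23.981 + 17.453 = 41.434 N, and kinetic friction down the slope is μN = 0.47 × 41.434 = 19.474 N.
Along the incline: F cos 25° − mg sin 25° − μN = ma, so 37.430 − 11.182 − 19.474 = 2.7 a, giving a = 2.5089 m/s².

2.51 m/s²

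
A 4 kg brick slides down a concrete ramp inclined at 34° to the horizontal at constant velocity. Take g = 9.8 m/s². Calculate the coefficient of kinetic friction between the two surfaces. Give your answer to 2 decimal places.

0.67

At constant velocity the net force along the incline is zero: mg sin 34° = μ mg cos 34°.
So μ = tan 34° = 0.5592 / 0.8290 = 0.6745.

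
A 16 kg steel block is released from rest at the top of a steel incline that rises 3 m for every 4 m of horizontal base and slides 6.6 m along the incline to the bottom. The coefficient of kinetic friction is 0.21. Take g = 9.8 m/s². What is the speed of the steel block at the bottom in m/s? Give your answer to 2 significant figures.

The weight component along the incline is mg sin 36.87° = 94.080 N and the normal force is N = mg cos 36.87° = 125.440 N.
Friction up the slope is f = μN = 0.21 × 125.440 = 26.342 N, so the net downslope force is 94.080 − 26.342 = 67.738 N and a = 67.738 / 16 = 4.2336 m/s².
Starting from rest over a distance of 6.6 m, v² = 2aL = 2 × 4.2336 × 6.6 = 55.8835, so v = 7.4755 m/s.

7.5 m/s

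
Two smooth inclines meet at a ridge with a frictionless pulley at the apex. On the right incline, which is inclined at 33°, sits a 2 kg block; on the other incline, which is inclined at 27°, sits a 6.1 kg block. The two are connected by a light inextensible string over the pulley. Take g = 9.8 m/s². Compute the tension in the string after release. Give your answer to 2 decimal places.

Resolve each weight along its own incline: the 2 kg mass has component 2 × 9.8 × sin 33° = 10.675 N down its slope, and the 6.1 kg mass has 6.1 × 9.8 × sin 27° = 27.140 N down its slope.
The 6.1 kg side's 27.140 N exceeds the other side's 10.675 N, so that mass slides down and the 2 kg mass slides up. Taking that direction as positive, Newton's second law for the whole system gives 27.140 − 10.675 = (2 + 6.1) a, so a = 16.465 / 8.1 = 2.0327 m/s².
For the 2 kg mass (up-slope positive): T − 10.675 = 2 × 2.0327, so T = 14.740 N.

14.74 N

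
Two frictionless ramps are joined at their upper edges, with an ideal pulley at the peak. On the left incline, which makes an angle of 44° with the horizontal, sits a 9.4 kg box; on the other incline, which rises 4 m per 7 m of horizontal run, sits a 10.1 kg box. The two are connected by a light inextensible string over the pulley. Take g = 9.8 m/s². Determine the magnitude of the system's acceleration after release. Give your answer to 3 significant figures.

Resolve each weight along its own incline: the 9.4 kg mass has component 9.4 × 9.8 × sin 44° = 63.992 N down its slope, and the 10.1 kg mass has 10.1 × 9.8 × sin 29.74° = 49.108 N down its slope.
The 9.4 kg side's 63.992 N exceeds the other side's 49.108 N, so that mass slides down and the 10.1 kg mass slides up. Taking that direction as positive, Newton's second law for the whole system gives 63.992 − 49.108 = (9.4 + 10.1) a, so a = 14.884 / 19.5 = 0.7633 m/s².

0.763 m/s²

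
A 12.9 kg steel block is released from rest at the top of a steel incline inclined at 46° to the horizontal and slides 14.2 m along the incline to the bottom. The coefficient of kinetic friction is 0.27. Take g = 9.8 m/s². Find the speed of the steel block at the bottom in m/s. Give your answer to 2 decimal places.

The weight component along the incline is mg sin 46° = 90.939 N and the normal force is N = mg cos 46° = 87.819 N.
Friction up the slope is f = μN = 0.27 × 87.819 = 23.711 N, so the net downslope force is 90.939 − 23.711 = 67.228 N and a = 67.228 / 12.9 = 5.2115 m/s².
Starting from rest over a distance of 14.2 m, v² = 2aL = 2 × 5.2115 × 14.2 = 148.0066, so v = 12.1658 m/s.

12.17 m/s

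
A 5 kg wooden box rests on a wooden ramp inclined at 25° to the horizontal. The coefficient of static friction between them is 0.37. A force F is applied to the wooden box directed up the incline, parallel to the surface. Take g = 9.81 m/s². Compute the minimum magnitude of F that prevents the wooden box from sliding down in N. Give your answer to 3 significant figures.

The normal force is N = mg cos 25° = 44.454 N. With F at its minimum the wooden box is on the verge of sliding down, so static friction is at its maximum μ_s N = 0.37 × 44.454 = 16.448 N and acts up the slope.
Equilibrium along the incline: F + μ_s N = mg sin 25°, so F = 20.729 − 16.448 = 4.281 N.

4.28 N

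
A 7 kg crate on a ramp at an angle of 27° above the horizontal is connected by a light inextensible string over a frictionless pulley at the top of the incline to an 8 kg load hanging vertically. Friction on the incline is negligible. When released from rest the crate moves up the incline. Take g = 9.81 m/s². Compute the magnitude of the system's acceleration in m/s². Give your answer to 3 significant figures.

3.15 m/s²

For the crate on the incline: the weight component along the slope is m₁g sin 27° = 7 × 9.81 × 0.4540 = 31.176 N and the normal force is N = m₁g cos 27° = 61.185 N.
Newton's second law for the crate (up-slope positive): T − 31.176 = 7 a. For the hanging load (downward positive): 8 × 9.81 − T = 8 a.
Adding the two equations eliminates T: 47.304 = 15 a, so a = 3.1536 m/s².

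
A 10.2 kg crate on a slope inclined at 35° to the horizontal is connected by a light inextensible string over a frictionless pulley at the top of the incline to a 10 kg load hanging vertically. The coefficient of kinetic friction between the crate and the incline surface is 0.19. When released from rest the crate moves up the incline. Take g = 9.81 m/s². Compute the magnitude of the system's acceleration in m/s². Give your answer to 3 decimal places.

For the crate on the incline: the weight component along the slope is m₁g sin 35° = 10.2 × 9.81 × 0.5736 = 57.396 N and the normal force is N = m₁g cos 35° = 81.966 N.
Kinetic friction opposes the crate's motion up the incline: f = μN = 0.19 × 81.966 = 15.574 N acting down the slope.
Newton's second law for the crate (up-slope positive): T − 57.396 − 15.574 = 10.2 a. For the hanging load (downward positive): 10 × 9.81 − T = 10 a.
Adding the two equations eliminates T: 25.130 = 20.2 a, so a = 1.2441 m/s².

1.244 m/s²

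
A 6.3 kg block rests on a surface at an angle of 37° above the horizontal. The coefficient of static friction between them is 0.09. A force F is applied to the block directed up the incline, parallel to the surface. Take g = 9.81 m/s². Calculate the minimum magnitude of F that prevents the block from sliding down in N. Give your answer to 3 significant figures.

32.8 N

The normal force is N = mg cos 37° = 49.358 N. With F at its minimum the block is on the verge of sliding down, so static friction is at its maximum μ_s N = 0.09 × 49.358 = 4.442 N and acts up the slope.
Equilibrium along the incline: F + μ_s N = mg sin 37°, so F = 37.194 − 4.442 = 32.752 N.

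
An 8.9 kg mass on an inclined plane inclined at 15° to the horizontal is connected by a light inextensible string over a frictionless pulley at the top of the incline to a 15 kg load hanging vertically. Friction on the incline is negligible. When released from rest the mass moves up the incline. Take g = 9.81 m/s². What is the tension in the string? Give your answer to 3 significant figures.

69.0 N

For the mass on the incline: the weight component along the slope is m₁g sin 15° = 8.9 × 9.81 × 0.2588 = 22.596 N and the normal force is N = m₁g cos 15° = 84.334 N.
Newton's second law for the mass (up-slope positive): T − 22.596 = 8.9 a. For the hanging load (downward positive): 15 × 9.81 − T = 15 a.
Adding the two equations eliminates T: 124.554 = 23.9 a, so a = 5.2115 m/s².
Then from the hanging load's equation, T = 15 × (9.81 − 5.2115) = 68.978 N.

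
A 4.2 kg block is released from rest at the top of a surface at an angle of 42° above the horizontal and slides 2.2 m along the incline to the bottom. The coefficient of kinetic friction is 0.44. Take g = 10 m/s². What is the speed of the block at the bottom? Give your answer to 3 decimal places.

3.880 m/s

The weight component along the incline is mg sin 42° = 28.103 N and the normal force is N = mg cos 42° = 31.212 N.
Friction up the slope is f = μN = 0.44 × 31.212 = 13.733 N, so the net downslope force is 28.103 − 13.733 = 14.370 N and a = 14.370 / 4.2 = 3.4214 m/s².
Starting from rest over a distance of 2.2 m, v² = 2aL = 2 × 3.4214 × 2.2 = 15.0542, so v = 3.8800 m/s.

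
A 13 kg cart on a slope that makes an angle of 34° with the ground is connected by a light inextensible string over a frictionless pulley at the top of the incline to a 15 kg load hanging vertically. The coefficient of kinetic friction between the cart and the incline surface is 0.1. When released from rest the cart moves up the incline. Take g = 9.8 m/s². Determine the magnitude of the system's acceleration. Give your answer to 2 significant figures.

2.3 m/s²

For the cart on the incline: the weight component along the slope is m₁g sin 34° = 13 × 9.8 × 0.5592 = 71.242 N and the normal force is N = m₁g cos 34° = 105.619 N.
Kinetic friction opposes the cart's motion up the incline: f = μN = 0.1 × 105.619 = 10.562 N acting down the slope.
Newton's second law for the cart (up-slope positive): T − 71.242 − 10.562 = 13 a. For the hanging load (downward positive): 15 × 9.8 − T = 15 a.
Adding the two equations eliminates T: 65.196 = 28 a, so a = 2.3284 m/s².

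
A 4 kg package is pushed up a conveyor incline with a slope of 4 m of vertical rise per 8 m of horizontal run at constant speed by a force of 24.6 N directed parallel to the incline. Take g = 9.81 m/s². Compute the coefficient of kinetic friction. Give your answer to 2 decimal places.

At constant speed ΣF = 0 along the incline. The applied 24.6 N acts up the slope; the weight component mg sin 26.57° = 17.549 N and kinetic friction μN both act down the slope.
So 24.6 = 17.549 + μ × 35.097, giving μ = (24.6 − 17.549) / 35.097 = 0.2009.

0.20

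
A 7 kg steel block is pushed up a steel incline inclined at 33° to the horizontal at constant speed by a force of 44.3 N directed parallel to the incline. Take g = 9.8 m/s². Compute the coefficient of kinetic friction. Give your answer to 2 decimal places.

At constant speed ΣF = 0 along the incline. The applied 44.3 N acts up the slope; the weight component mg sin 33° = 37.362 N and kinetic friction μN both act down the slope.
So 44.3 = 37.362 + μ × 57.533, giving μ = (44.3 − 37.362) / 57.533 = 0.1206.

0.12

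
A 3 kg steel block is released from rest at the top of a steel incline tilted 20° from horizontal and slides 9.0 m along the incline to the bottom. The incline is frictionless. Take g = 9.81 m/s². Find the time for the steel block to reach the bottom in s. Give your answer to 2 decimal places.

2.32 s

The weight component along the incline is mg sin 20° = 10.066 N and the normal force is N = mg cos 20° = 27.655 N.
With no friction, a = g sin 20° = 3.3552 m/s².
Starting from rest, L = ½at², so t = √(2L/a) = √(2 × 9.0 / 3.3552) = 2.3162 s.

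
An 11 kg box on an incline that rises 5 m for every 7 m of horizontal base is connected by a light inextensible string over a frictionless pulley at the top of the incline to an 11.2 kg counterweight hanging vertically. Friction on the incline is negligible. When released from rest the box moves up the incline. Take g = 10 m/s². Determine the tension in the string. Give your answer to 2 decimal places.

For the box on the incline: the weight component along the slope is m₁g sin 35.54° = 11 × 10 × 0.5812 = 63.932 N and the normal force is N = m₁g cos 35.54° = 89.511 N.
Newton's second law for the box (up-slope positive): T − 63.932 = 11 a. For the hanging counterweight (downward positive): 11.2 × 10 − T = 11.2 a.
Adding the two equations eliminates T: 48.068 = 22.2 a, so a = 2.1652 m/s².
Then from the hanging counterweight's equation, T = 11.2 × (10 − 2.1652) = 87.750 N.

87.75 N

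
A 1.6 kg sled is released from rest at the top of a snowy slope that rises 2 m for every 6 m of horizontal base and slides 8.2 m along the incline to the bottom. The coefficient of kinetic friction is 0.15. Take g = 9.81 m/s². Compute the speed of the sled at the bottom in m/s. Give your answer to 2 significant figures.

5.3 m/s

The weight component along the incline is mg sin 18.43° = 4.964 N and the normal force is N = mg cos 18.43° = 14.891 N.
Friction up the slope is f = μN = 0.15 × 14.891 = 2.234 N, so the net downslope force is 4.964 − 2.234 = 2.730 N and a = 2.730 / 1.6 = 1.7062 m/s².
Starting from rest over a distance of 8.2 m, v² = 2aL = 2 × 1.7062 × 8.2 = 27.9817, so v = 5.2898 m/s.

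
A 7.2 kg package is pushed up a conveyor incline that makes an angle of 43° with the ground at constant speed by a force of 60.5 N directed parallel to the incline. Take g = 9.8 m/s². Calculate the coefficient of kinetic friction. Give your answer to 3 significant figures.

0.240

At constant speed ΣF = 0 along the incline. The applied 60.5 N acts up the slope; the weight component mg sin 43° = 48.122 N and kinetic friction μN both act down the slope.
So 60.5 = 48.122 + μ × 51.604, giving μ = (60.5 − 48.122) / 51.604 = 0.2399.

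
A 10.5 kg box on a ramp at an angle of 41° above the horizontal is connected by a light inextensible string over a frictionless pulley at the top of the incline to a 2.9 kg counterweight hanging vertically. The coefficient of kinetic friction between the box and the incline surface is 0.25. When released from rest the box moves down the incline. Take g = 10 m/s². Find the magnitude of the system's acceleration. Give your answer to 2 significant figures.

1.5 m/s²

For the box on the incline: the weight component along the slope is m₁g sin 41° = 10.5 × 10 × 0.6561 = 68.891 N and the normal force is N = m₁g cos 41° = 79.245 N.
Kinetic friction opposes the box's motion down the incline: f = μN = 0.25 × 79.245 = 19.811 N acting up the slope.
Newton's second law for the box (down-slope positive): 68.891 − 19.811 − T = 10.5 a. For the hanging counterweight (upward positive): T − 2.9 × 10 = 2.9 a.
Adding the two equations eliminates T: 20.080 = 13.4 a, so a = 1.4985 m/s².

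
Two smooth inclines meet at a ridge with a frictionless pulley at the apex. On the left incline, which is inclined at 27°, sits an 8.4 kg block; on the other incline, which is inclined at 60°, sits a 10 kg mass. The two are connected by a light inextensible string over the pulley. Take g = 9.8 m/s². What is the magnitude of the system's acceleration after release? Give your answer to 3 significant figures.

2.58 m/s²

Resolve each weight along its own incline: the 8.4 kg mass has component 8.4 × 9.8 × sin 27° = 37.372 N down its slope, and the 10 kg mass has 10 × 9.8 × sin 60° = 84.870 N down its slope.
The 10 kg side's 84.870 N exceeds the other side's 37.372 N, so that mass slides down and the 8.4 kg mass slides up. Taking that direction as positive, Newton's second law for the whole system gives 84.870 − 37.372 = (8.4 + 10) a, so a = 47.498 / 18.4 = 2.5814 m/s².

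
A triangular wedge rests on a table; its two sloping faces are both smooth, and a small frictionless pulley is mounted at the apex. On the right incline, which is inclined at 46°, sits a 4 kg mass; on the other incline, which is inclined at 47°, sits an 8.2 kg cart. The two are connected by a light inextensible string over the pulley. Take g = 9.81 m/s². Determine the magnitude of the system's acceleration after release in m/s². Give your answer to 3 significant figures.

Resolve each weight along its own incline: the 4 kg mass has component 4 × 9.81 × sin 46° = 28.227 N down its slope, and the 8.2 kg mass has 8.2 × 9.81 × sin 47° = 58.832 N down its slope.
The 8.2 kg side's 58.832 N exceeds the other side's 28.227 N, so that mass slides down and the 4 kg mass slides up. Taking that direction as positive, Newton's second law for the whole system gives 58.832 − 28.227 = (4 + 8.2) a, so a = 30.605 / 12.2 = 2.5086 m/s².

2.51 m/s²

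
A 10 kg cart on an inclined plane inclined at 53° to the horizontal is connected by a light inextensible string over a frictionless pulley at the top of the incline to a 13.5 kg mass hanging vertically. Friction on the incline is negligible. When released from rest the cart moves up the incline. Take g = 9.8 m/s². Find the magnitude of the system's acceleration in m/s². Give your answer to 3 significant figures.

2.30 m/s²

For the cart on the incline: the weight component along the slope is m₁g sin 53° = 10 × 9.8 × 0.7986 = 78.263 N and the normal force is N = m₁g cos 53° = 58.978 N.
Newton's second law for the cart (up-slope positive): T − 78.263 = 10 a. For the hanging mass (downward positive): 13.5 × 9.8 − T = 13.5 a.
Adding the two equations eliminates T: 54.037 = 23.5 a, so a = 2.2994 m/s².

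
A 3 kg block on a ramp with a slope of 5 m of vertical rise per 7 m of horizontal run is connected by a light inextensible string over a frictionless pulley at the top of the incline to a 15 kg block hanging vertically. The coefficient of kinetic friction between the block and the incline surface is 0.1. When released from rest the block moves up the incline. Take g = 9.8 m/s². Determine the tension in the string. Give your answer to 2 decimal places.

40.73 N

For the block on the incline: the weight component along the slope is m₁g sin 35.54° = 3 × 9.8 × 0.5812 = 17.087 N and the normal force is N = m₁g cos 35.54° = 23.924 N.
Kinetic friction opposes the block's motion up the incline: f = μN = 0.1 × 23.924 = 2.392 N acting down the slope.
Newton's second law for the block (up-slope positive): T − 17.087 − 2.392 = 3 a. For the hanging block (downward positive): 15 × 9.8 − T = 15 a.
Adding the two equations eliminates T: 127.521 = 18 a, so a = 7.0845 m/s².
Then from the hanging block's equation, T = 15 × (9.8 − 7.0845) = 40.733 N.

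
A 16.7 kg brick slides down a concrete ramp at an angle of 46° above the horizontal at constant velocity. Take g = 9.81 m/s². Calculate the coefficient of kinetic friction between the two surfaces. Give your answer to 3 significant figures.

At constant velocity the net force along the incline is zero: mg sin 46° = μ mg cos 46°.
So μ = tan 46° = 0.7193 / 0.6947 = 1.0354.

1.04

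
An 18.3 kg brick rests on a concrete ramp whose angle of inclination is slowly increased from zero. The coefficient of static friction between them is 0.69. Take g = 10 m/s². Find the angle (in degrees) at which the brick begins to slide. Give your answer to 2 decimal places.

34.61°

At the threshold of sliding, static friction is at its maximum μ_s N and exactly balances the weight component along the incline: mg sin θ = μ_s mg cos θ.
Hence tan θ = μ_s = 0.69, so θ = arctan(0.69) = 34.6057°.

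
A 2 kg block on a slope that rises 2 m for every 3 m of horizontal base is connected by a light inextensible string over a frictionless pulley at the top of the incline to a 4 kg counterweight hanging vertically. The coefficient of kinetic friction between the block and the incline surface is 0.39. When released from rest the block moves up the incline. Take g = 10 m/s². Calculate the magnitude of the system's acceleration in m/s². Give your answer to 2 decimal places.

For the block on the incline: the weight component along the slope is m₁g sin 33.69° = 2 × 10 × 0.5547 = 11.094 N and the normal force is N = m₁g cos 33.69° = 16.641 N.
Kinetic friction opposes the block's motion up the incline: f = μN = 0.39 × 16.641 = 6.490 N acting down the slope.
Newton's second law for the block (up-slope positive): T − 11.094 − 6.490 = 2 a. For the hanging counterweight (downward positive): 4 × 10 − T = 4 a.
Adding the two equations eliminates T: 22.416 = 6 a, so a = 3.7360 m/s².

3.74 m/s²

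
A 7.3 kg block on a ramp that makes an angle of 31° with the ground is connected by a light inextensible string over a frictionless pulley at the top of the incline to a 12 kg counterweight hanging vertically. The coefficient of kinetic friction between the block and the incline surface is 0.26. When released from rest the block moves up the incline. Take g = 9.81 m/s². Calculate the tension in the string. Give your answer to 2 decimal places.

77.38 N

For the block on the incline: the weight component along the slope is m₁g sin 31° = 7.3 × 9.81 × 0.5150 = 36.881 N and the normal force is N = m₁g cos 31° = 61.384 N.
Kinetic friction opposes the block's motion up the incline: f = μN = 0.26 × 61.384 = 15.960 N acting down the slope.
Newton's second law for the block (up-slope positive): T − 36.881 − 15.960 = 7.3 a. For the hanging counterweight (downward positive): 12 × 9.81 − T = 12 a.
Adding the two equations eliminates T: 64.879 = 19.3 a, so a = 3.3616 m/s².
Then from the hanging counterweight's equation, T = 12 × (9.81 − 3.3616) = 77.381 N.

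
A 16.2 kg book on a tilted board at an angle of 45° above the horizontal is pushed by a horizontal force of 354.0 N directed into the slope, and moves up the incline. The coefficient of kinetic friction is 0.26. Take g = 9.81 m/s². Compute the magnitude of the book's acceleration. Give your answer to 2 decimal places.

2.69 m/s²

The horizontal push has components F cos 45° = 354.0 × 0.7071 = 250.313 N up the incline and F sin 45° = 354.0 × 0.7071 = 250.313 N pressing into the surface.
The normal force is therefore N = mg cos 45° + F sin 45° = 112.374 + 250.313 = 362.687 N, and kinetic friction down the slope is μN = 0.26 × 362.687 = 94.299 N.
Along the incline: F cos 45° − mg sin 45° − μN = ma, so 250.313 − 112.374 − 94.299 = 16.2 a, giving a = 2.6938 m/s².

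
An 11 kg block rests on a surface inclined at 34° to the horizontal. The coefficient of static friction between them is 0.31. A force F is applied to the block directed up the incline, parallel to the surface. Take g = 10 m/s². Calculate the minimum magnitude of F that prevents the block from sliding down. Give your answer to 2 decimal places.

The normal force is N = mg cos 34° = 91.194 N. With F at its minimum the block is on the verge of sliding down, so static friction is at its maximum μ_s N = 0.31 × 91.194 = 28.270 N and acts up the slope.
Equilibrium along the incline: F + μ_s N = mg sin 34°, so F = 61.511 − 28.270 = 33.241 N.

33.24 N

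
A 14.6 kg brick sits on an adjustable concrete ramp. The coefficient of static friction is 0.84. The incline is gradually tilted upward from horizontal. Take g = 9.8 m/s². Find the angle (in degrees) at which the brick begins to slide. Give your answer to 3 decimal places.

At the threshold of sliding, static friction is at its maximum μ_s N and exactly balances the weight component along the incline: mg sin θ = μ_s mg cos θ.
Hence tan θ = μ_s = 0.84, so θ = arctan(0.84) = 40.0303°.

40.030°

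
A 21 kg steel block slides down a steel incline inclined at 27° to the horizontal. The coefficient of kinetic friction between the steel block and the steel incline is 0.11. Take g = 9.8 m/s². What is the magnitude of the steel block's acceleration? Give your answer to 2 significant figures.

3.5 m/s²

Resolving the weight along the incline: the component pulling the steel block down the slope is mg sin 27° = 21 × 9.8 × 0.4540 = 93.433 N, and the normal force is N = mg cos 27° = 21 × 9.8 × 0.8910 = 183.368 N.
Kinetic friction acts up the slope with magnitude f = μN = 0.11 × 183.368 = 20.170 N.
Net force along the incline is 93.433 − 20.170 = 73.263 N, so a = 73.263 / 21 = 3.4887 m/s².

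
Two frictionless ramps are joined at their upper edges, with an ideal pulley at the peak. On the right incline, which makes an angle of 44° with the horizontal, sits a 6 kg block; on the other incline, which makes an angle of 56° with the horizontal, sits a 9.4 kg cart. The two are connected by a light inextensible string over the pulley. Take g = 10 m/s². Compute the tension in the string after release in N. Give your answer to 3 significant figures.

55.8 N

Resolve each weight along its own incline: the 6 kg mass has component 6 × 10 × sin 44° = 41.680 N down its slope, and the 9.4 kg mass has 9.4 × 10 × sin 56° = 77.930 N down its slope.
The 9.4 kg side's 77.930 N exceeds the other side's 41.680 N, so that mass slides down and the 6 kg mass slides up. Taking that direction as positive, Newton's second law for the whole system gives 77.930 − 41.680 = (6 + 9.4) a, so a = 36.250 / 15.4 = 2.3539 m/s².
For the 6 kg mass (up-slope positive): T − 41.680 = 6 × 2.3539, so T = 55.803 N.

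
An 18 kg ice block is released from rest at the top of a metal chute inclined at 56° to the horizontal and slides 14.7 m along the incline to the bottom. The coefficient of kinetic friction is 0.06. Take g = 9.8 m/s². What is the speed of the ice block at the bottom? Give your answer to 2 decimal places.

15.14 m/s

The weight component along the incline is mg sin 56° = 146.242 N and the normal force is N = mg cos 56° = 98.642 N.
Friction up the slope is f = μN = 0.06 × 98.642 = 5.919 N, so the net downslope force is 146.242 − 5.919 = 140.323 N and a = 140.323 / 18 = 7.7957 m/s².
Starting from rest over a distance of 14.7 m, v² = 2aL = 2 × 7.7957 × 14.7 = 229.1936, so v = 15.1391 m/s.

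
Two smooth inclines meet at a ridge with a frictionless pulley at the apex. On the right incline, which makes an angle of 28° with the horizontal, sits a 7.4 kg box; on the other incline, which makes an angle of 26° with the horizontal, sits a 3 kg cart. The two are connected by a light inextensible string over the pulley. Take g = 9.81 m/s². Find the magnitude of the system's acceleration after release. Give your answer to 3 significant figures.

2.04 m/s²

Resolve each weight along its own incline: the 7.4 kg mass has component 7.4 × 9.81 × sin 28° = 34.081 N down its slope, and the 3 kg mass has 3 × 9.81 × sin 26° = 12.901 N down its slope.
The 7.4 kg side's 34.081 N exceeds the other side's 12.901 N, so that mass slides down and the 3 kg mass slides up. Taking that direction as positive, Newton's second law for the whole system gives 34.081 − 12.901 = (7.4 + 3) a, so a = 21.180 / 10.4 = 2.0365 m/s².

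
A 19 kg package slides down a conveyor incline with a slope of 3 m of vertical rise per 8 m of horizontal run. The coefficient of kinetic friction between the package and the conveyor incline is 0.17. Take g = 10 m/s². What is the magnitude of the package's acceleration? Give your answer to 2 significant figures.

1.9 m/s²

Resolving the weight along the incline: the component pulling the package down the slope is mg sin 20.56° = 19 × 10 × 0.3511 = 66.709 N, and the normal force is N = mg cos 20.56° = 19 × 10 × 0.9363 = 177.897 N.
Kinetic friction acts up the slope with magnitude f = μN = 0.17 × 177.897 = 30.242 N.
Net force along the incline is 66.709 − 30.242 = 36.467 N, so a = 36.467 / 19 = 1.9193 m/s².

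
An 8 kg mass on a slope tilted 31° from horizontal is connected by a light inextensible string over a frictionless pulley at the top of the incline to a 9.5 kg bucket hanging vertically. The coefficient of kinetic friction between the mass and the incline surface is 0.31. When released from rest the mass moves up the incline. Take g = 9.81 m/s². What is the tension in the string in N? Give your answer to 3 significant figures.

75.9 N

For the mass on the incline: the weight component along the slope is m₁g sin 31° = 8 × 9.81 × 0.5150 = 40.417 N and the normal force is N = m₁g cos 31° = 67.270 N.
Kinetic friction opposes the mass's motion up the incline: f = μN = 0.31 × 67.270 = 20.854 N acting down the slope.
Newton's second law for the mass (up-slope positive): T − 40.417 − 20.854 = 8 a. For the hanging bucket (downward positive): 9.5 × 9.81 − T = 9.5 a.
Adding the two equations eliminates T: 31.924 = 17.5 a, so a = 1.8242 m/s².
Then from the hanging bucket's equation, T = 9.5 × (9.81 − 1.8242) = 75.865 N.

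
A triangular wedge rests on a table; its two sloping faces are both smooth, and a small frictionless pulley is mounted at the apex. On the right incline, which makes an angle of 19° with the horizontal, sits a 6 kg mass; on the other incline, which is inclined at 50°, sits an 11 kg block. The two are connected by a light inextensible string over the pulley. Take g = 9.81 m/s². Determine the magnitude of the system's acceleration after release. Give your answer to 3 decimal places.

3.735 m/s²

Resolve each weight along its own incline: the 6 kg mass has component 6 × 9.81 × sin 19° = 19.163 N down its slope, and the 11 kg mass has 11 × 9.81 × sin 50° = 82.664 N down its slope.
The 11 kg side's 82.664 N exceeds the other side's 19.163 N, so that mass slides down and the 6 kg mass slides up. Taking that direction as positive, Newton's second law for the whole system gives 82.664 − 19.163 = (6 + 11) a, so a = 63.501 / 17 = 3.7354 m/s².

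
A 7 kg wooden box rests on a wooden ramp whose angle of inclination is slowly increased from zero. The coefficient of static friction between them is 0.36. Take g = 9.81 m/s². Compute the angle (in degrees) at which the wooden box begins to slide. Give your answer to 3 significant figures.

At the threshold of sliding, static friction is at its maximum μ_s N and exactly balances the weight component along the incline: mg sin θ = μ_s mg cos θ.
Hence tan θ = μ_s = 0.36, so θ = arctan(0.36) = 19.7989°.

19.8°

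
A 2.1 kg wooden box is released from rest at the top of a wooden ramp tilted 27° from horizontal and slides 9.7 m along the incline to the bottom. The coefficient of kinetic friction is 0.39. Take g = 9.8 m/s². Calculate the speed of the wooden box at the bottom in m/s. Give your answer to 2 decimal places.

The weight component along the incline is mg sin 27° = 9.343 N and the normal force is N = mg cos 27° = 18.337 N.
Friction up the slope is f = μN = 0.39 × 18.337 = 7.151 N, so the net downslope force is 9.343 − 7.151 = 2.192 N and a = 2.192 / 2.1 = 1.0438 m/s².
Starting from rest over a distance of 9.7 m, v² = 2aL = 2 × 1.0438 × 9.7 = 20.2497, so v = 4.5000 m/s.

4.50 m/s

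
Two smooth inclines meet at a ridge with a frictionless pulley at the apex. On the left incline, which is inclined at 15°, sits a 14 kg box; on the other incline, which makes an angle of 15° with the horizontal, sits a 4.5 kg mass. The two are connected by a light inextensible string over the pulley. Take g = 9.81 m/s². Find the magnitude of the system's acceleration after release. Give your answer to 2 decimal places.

1.30 m/s²

Resolve each weight along its own incline: the 14 kg mass has component 14 × 9.81 × sin 15° = 35.546 N down its slope, and the 4.5 kg mass has 4.5 × 9.81 × sin 15° = 11.426 N down its slope.
The 14 kg side's 35.546 N exceeds the other side's 11.426 N, so that mass slides down and the 4.5 kg mass slides up. Taking that direction as positive, Newton's second law for the whole system gives 35.546 − 11.426 = (14 + 4.5) a, so a = 24.120 / 18.5 = 1.3038 m/s².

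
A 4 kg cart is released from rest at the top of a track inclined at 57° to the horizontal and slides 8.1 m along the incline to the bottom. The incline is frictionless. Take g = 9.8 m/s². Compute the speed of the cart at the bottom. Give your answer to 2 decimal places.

11.54 m/s

The weight component along the incline is mg sin 57° = 32.876 N and the normal force is N = mg cos 57° = 21.350 N.
With no friction, a = g sin 57° = 8.2190 m/s².
Starting from rest over a distance of 8.1 m, v² = 2aL = 2 × 8.2190 × 8.1 = 133.1478, so v = 11.5390 m/s.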